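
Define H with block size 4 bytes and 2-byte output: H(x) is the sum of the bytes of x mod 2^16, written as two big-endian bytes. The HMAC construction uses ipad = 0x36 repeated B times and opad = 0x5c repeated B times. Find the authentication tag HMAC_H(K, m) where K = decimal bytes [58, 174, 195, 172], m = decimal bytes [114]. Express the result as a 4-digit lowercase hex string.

038e

Key decimal bytes [58, 174, 195, 172] = 3a ae c3 ac is exactly B = 4 bytes: K' = 3a ae c3 ac.
K' ⊕ ipad = 0c 98 f5 9a.  K' ⊕ opad = 66 f2 9f f0.
Inner input = (K'⊕ipad) ∥ m = 0c 98 f5 9a ∥ 72.
Inner hash: sum = 12+152+245+154+114 = 677 → 02 a5.
Outer input = (K'⊕opad) ∥ inner = 66 f2 9f f0 ∥ 02 a5.
Outer hash (tag): sum = 102+242+159+240+2+165 = 910 → 03 8e.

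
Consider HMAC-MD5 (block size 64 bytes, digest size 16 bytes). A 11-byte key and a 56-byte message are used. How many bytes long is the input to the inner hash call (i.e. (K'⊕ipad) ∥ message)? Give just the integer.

Key is 11 ≤ 64 bytes, zero-padded: |K'| = 64.
Inner input = (K'⊕ipad) ∥ m → 64 + 56 = 120 bytes.

120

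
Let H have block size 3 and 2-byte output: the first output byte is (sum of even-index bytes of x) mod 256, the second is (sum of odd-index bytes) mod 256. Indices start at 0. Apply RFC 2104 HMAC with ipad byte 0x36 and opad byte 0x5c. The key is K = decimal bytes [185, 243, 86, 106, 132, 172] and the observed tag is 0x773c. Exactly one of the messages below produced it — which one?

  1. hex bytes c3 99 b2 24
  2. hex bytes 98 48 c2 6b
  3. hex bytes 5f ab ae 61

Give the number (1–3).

3

Key decimal bytes [185, 243, 86, 106, 132, 172] = b9 f3 56 6a 84 ac is 6 bytes > B = 3, so hash it first: H(key) = 93 09, then zero-pad to 3 bytes: K' = 93 09 00.
K' ⊕ ipad = a5 3f 36; K' ⊕ opad = cf 55 5c.
m1: inner = H(a5 3f 36 c3 99 b2 24) = 98 b4; tag = H(cf 55 5c 98 b4) = dfed
m2: inner = H(a5 3f 36 98 48 c2 6b) = 8e 99; tag = H(cf 55 5c 8e 99) = c4e3
m3: inner = H(a5 3f 36 5f ab ae 61) = e7 4c; tag = H(cf 55 5c e7 4c) = 773c ← matches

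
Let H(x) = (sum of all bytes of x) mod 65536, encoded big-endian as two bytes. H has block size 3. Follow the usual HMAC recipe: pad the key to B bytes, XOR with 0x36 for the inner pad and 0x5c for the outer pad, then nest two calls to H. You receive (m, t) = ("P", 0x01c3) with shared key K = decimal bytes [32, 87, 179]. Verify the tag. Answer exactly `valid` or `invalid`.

valid

Key decimal bytes [32, 87, 179] = 20 57 b3 is exactly B = 3 bytes: K' = 20 57 b3.
K' ⊕ ipad = 16 61 85; K' ⊕ opad = 7c 0b ef.
Inner hash: sum = 22+97+133+80 = 332 → 01 4c.
Outer hash (recomputed tag): sum = 124+11+239+1+76 = 451 → 01 c3.
Recomputed tag = 01c3; claimed = 01c3 → match.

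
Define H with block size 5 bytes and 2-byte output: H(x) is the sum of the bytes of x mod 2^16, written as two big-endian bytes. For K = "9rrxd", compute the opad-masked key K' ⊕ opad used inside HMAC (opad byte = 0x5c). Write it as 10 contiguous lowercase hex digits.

Key "9rrxd" = 39 72 72 78 64 is exactly B = 5 bytes: K' = 39 72 72 78 64.
XOR each byte with 0x5c: 39⊕5c=65, 72⊕5c=2e, 72⊕5c=2e, 78⊕5c=24, 64⊕5c=38.

652e2e2438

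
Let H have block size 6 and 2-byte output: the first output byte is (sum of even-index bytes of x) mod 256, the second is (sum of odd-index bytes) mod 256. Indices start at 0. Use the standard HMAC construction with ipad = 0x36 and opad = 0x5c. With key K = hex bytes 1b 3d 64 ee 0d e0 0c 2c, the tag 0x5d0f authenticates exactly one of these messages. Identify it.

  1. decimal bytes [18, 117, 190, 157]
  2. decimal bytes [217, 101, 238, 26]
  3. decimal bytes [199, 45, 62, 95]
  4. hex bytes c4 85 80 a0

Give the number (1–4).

Key hex bytes 1b 3d 64 ee 0d e0 0c 2c is 8 bytes > B = 6, so hash it first: H(key) = 98 37, then zero-pad to 6 bytes: K' = 98 37 00 00 00 00.
K' ⊕ ipad = ae 01 36 36 36 36; K' ⊕ opad = c4 6b 5c 5c 5c 5c.
m1: inner = H(ae 01 36 36 36 36 12 75 be 9d) = ea 7f; tag = H(c4 6b 5c 5c 5c 5c ea 7f) = 66a2
m2: inner = H(ae 01 36 36 36 36 d9 65 ee 1a) = e1 ec; tag = H(c4 6b 5c 5c 5c 5c e1 ec) = 5d0f ← matches
m3: inner = H(ae 01 36 36 36 36 c7 2d 3e 5f) = 1f f9; tag = H(c4 6b 5c 5c 5c 5c 1f f9) = 9b1c
m4: inner = H(ae 01 36 36 36 36 c4 85 80 a0) = 5e 92; tag = H(c4 6b 5c 5c 5c 5c 5e 92) = dab5

2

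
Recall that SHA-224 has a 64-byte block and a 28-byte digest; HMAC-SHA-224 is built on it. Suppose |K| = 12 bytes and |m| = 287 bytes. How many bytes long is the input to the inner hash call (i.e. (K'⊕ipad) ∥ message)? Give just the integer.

Key is 12 ≤ 64 bytes, zero-padded: |K'| = 64.
Inner input = (K'⊕ipad) ∥ m → 64 + 287 = 351 bytes.

351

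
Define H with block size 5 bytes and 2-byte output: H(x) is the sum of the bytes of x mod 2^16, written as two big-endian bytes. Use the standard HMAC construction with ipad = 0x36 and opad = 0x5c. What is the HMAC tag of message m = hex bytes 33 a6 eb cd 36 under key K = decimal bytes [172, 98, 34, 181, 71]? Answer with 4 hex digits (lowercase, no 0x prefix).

0371

Key decimal bytes [172, 98, 34, 181, 71] = ac 62 22 b5 47 is exactly B = 5 bytes: K' = ac 62 22 b5 47.
K' ⊕ ipad = 9a 54 14 83 71.  K' ⊕ opad = f0 3e 7e e9 1b.
Inner input = (K'⊕ipad) ∥ m = 9a 54 14 83 71 ∥ 33 a6 eb cd 36.
Inner hash: sum = 154+84+20+131+113+51+166+235+205+54 = 1213 → 04 bd.
Outer input = (K'⊕opad) ∥ inner = f0 3e 7e e9 1b ∥ 04 bd.
Outer hash (tag): sum = 240+62+126+233+27+4+189 = 881 → 03 71.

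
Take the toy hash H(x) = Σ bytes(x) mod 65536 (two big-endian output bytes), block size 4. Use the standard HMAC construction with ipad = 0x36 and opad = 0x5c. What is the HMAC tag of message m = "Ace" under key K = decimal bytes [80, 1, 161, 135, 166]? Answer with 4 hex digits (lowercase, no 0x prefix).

022c

Key decimal bytes [80, 1, 161, 135, 166] = 50 01 a1 87 a6 is 5 bytes > B = 4, so hash it first: H(key) = 02 1f, then zero-pad to 4 bytes: K' = 02 1f 00 00.
K' ⊕ ipad = 34 29 36 36.  K' ⊕ opad = 5e 43 5c 5c.
Inner input = (K'⊕ipad) ∥ m = 34 29 36 36 ∥ 41 63 65.
Inner hash: sum = 52+41+54+54+65+99+101 = 466 → 01 d2.
Outer input = (K'⊕opad) ∥ inner = 5e 43 5c 5c ∥ 01 d2.
Outer hash (tag): sum = 94+67+92+92+1+210 = 556 → 02 2c.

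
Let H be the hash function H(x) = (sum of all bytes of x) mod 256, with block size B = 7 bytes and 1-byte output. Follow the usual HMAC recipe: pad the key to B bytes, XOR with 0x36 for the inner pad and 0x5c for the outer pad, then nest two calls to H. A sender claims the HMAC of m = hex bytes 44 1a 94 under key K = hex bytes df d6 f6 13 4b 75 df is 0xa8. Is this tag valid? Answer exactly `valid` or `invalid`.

invalid

Key hex bytes df d6 f6 13 4b 75 df is exactly B = 7 bytes: K' = df d6 f6 13 4b 75 df.
K' ⊕ ipad = e9 e0 c0 25 7d 43 e9; K' ⊕ opad = 83 8a aa 4f 17 29 83.
Inner hash: sum = 233+224+192+37+125+67+233+68+26+148 = 1353; mod 256 = 73 → 49.
Outer hash (recomputed tag): sum = 131+138+170+79+23+41+131+73 = 786; mod 256 = 18 → 12.
Recomputed tag = 12; claimed = a8 → mismatch.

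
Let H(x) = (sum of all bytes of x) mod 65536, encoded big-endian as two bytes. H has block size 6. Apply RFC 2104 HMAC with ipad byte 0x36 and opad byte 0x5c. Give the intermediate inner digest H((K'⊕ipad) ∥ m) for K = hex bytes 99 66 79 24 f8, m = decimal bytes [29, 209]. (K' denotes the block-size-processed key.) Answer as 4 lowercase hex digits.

Key hex bytes 99 66 79 24 f8 is 5 bytes ≤ B = 6; zero-pad to 6 bytes: K' = 99 66 79 24 f8 00.
K' ⊕ ipad = af 50 4f 12 ce 36.
Inner input = af 50 4f 12 ce 36 ∥ 1d d1.
Inner hash: sum = 175+80+79+18+206+54+29+209 = 850 → 03 52.

0352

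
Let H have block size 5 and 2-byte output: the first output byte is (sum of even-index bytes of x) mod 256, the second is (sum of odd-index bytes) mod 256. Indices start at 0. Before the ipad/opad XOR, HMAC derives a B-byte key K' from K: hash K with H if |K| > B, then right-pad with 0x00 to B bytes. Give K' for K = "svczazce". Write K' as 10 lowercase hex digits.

9acf000000

|K| = 8 > B = 5, so first hash the key.
H(K): even-index sum = 410 mod 256 = 154; odd-index sum = 463 mod 256 = 207 → 9a cf.
Zero-pad H(K) = 9a cf to 5 bytes: K' = 9a cf 00 00 00.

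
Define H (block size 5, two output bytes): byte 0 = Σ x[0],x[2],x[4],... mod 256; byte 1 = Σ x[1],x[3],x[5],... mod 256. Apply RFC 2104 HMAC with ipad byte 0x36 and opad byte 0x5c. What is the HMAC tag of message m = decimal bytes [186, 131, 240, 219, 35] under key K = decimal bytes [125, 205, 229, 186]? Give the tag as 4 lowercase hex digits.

Key decimal bytes [125, 205, 229, 186] = 7d cd e5 ba is 4 bytes ≤ B = 5; zero-pad to 5 bytes: K' = 7d cd e5 ba 00.
K' ⊕ ipad = 4b fb d3 8c 36.  K' ⊕ opad = 21 91 b9 e6 5c.
Inner input = (K'⊕ipad) ∥ m = 4b fb d3 8c 36 ∥ ba 83 f0 db 23.
Inner hash: even-index sum = 690 mod 256 = 178; odd-index sum = 852 mod 256 = 84 → b2 54.
Outer input = (K'⊕opad) ∥ inner = 21 91 b9 e6 5c ∥ b2 54.
Outer hash (tag): even-index sum = 394 mod 256 = 138; odd-index sum = 553 mod 256 = 41 → 8a 29.

8a29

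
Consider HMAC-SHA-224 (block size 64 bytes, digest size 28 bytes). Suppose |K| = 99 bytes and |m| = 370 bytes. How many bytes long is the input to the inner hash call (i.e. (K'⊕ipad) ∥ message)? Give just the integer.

434

Key is 99 > 64 bytes, so it is hashed to 28 bytes then zero-padded to 64: |K'| = 64.
Inner input = (K'⊕ipad) ∥ m → 64 + 370 = 434 bytes.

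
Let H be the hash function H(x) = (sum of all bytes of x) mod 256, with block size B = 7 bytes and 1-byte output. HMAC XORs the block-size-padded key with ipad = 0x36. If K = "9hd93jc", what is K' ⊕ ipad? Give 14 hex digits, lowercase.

Key "9hd93jc" = 39 68 64 39 33 6a 63 is exactly B = 7 bytes: K' = 39 68 64 39 33 6a 63.
XOR each byte with 0x36: 39⊕36=0f, 68⊕36=5e, 64⊕36=52, 39⊕36=0f, 33⊕36=05, 6a⊕36=5c, 63⊕36=55.

0f5e520f055c55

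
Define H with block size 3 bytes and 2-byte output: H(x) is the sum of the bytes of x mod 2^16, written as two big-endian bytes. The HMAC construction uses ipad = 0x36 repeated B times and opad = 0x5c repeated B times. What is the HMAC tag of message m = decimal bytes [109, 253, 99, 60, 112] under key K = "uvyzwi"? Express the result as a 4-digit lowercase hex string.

020a

Key "uvyzwi" = 75 76 79 7a 77 69 is 6 bytes > B = 3, so hash it first: H(key) = 02 be, then zero-pad to 3 bytes: K' = 02 be 00.
K' ⊕ ipad = 34 88 36.  K' ⊕ opad = 5e e2 5c.
Inner input = (K'⊕ipad) ∥ m = 34 88 36 ∥ 6d fd 63 3c 70.
Inner hash: sum = 52+136+54+109+253+99+60+112 = 875 → 03 6b.
Outer input = (K'⊕opad) ∥ inner = 5e e2 5c ∥ 03 6b.
Outer hash (tag): sum = 94+226+92+3+107 = 522 → 02 0a.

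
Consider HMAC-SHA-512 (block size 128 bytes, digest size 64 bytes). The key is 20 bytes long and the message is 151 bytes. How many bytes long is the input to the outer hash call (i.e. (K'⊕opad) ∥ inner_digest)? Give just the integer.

Key is 20 ≤ 128 bytes, zero-padded: |K'| = 128.
Outer input = (K'⊕opad) ∥ H(inner) → 128 + 64 = 192 bytes.

192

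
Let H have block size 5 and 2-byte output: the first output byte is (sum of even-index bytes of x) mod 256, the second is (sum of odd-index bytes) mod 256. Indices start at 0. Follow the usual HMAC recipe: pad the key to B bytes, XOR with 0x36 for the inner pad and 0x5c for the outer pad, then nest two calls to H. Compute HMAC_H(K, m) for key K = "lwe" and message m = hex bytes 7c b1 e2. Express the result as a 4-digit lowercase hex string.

Key "lwe" = 6c 77 65 is 3 bytes ≤ B = 5; zero-pad to 5 bytes: K' = 6c 77 65 00 00.
K' ⊕ ipad = 5a 41 53 36 36.  K' ⊕ opad = 30 2b 39 5c 5c.
Inner input = (K'⊕ipad) ∥ m = 5a 41 53 36 36 ∥ 7c b1 e2.
Inner hash: even-index sum = 404 mod 256 = 148; odd-index sum = 469 mod 256 = 213 → 94 d5.
Outer input = (K'⊕opad) ∥ inner = 30 2b 39 5c 5c ∥ 94 d5.
Outer hash (tag): even-index sum = 410 mod 256 = 154; odd-index sum = 283 mod 256 = 27 → 9a 1b.

9a1b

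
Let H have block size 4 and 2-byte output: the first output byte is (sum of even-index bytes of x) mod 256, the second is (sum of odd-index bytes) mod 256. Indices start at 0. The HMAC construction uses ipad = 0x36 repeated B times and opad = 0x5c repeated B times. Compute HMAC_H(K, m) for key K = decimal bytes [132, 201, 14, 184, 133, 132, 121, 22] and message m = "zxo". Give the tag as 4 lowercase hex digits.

ed7e

Key decimal bytes [132, 201, 14, 184, 133, 132, 121, 22] = 84 c9 0e b8 85 84 79 16 is 8 bytes > B = 4, so hash it first: H(key) = 90 1b, then zero-pad to 4 bytes: K' = 90 1b 00 00.
K' ⊕ ipad = a6 2d 36 36.  K' ⊕ opad = cc 47 5c 5c.
Inner input = (K'⊕ipad) ∥ m = a6 2d 36 36 ∥ 7a 78 6f.
Inner hash: even-index sum = 453 mod 256 = 197; odd-index sum = 219 mod 256 = 219 → c5 db.
Outer input = (K'⊕opad) ∥ inner = cc 47 5c 5c ∥ c5 db.
Outer hash (tag): even-index sum = 493 mod 256 = 237; odd-index sum = 382 mod 256 = 126 → ed 7e.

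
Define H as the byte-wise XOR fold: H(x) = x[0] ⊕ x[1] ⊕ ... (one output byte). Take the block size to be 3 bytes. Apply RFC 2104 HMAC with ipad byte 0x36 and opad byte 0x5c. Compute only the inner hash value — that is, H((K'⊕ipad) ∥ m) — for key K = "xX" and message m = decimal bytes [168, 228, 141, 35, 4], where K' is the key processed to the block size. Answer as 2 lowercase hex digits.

f0

Key "xX" = 78 58 is 2 bytes ≤ B = 3; zero-pad to 3 bytes: K' = 78 58 00.
K' ⊕ ipad = 4e 6e 36.
Inner input = 4e 6e 36 ∥ a8 e4 8d 23 04.
Inner hash: XOR 4e⊕6e⊕36⊕a8⊕e4⊕8d⊕23⊕04 = f0.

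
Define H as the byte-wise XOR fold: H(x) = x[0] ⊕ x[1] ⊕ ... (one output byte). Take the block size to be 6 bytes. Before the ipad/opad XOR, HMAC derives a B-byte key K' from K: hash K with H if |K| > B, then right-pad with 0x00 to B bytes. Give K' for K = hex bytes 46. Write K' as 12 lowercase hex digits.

Key hex bytes 46 is 1 byte ≤ B = 6; zero-pad to 6 bytes: K' = 46 00 00 00 00 00.

460000000000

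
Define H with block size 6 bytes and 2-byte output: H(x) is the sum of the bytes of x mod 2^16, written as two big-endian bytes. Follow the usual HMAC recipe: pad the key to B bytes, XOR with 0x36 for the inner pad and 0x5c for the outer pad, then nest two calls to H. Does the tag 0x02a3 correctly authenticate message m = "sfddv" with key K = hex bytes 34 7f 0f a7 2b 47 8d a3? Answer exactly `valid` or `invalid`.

Key hex bytes 34 7f 0f a7 2b 47 8d a3 is 8 bytes > B = 6, so hash it first: H(key) = 03 0b, then zero-pad to 6 bytes: K' = 03 0b 00 00 00 00.
K' ⊕ ipad = 35 3d 36 36 36 36; K' ⊕ opad = 5f 57 5c 5c 5c 5c.
Inner hash: sum = 53+61+54+54+54+54+115+102+100+100+118 = 865 → 03 61.
Outer hash (recomputed tag): sum = 95+87+92+92+92+92+3+97 = 650 → 02 8a.
Recomputed tag = 028a; claimed = 02a3 → mismatch.

invalid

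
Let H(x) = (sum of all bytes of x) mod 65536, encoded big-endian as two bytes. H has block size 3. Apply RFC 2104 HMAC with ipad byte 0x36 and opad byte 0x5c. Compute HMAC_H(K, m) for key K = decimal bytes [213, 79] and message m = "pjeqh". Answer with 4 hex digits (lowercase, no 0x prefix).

Key decimal bytes [213, 79] = d5 4f is 2 bytes ≤ B = 3; zero-pad to 3 bytes: K' = d5 4f 00.
K' ⊕ ipad = e3 79 36.  K' ⊕ opad = 89 13 5c.
Inner input = (K'⊕ipad) ∥ m = e3 79 36 ∥ 70 6a 65 71 68.
Inner hash: sum = 227+121+54+112+106+101+113+104 = 938 → 03 aa.
Outer input = (K'⊕opad) ∥ inner = 89 13 5c ∥ 03 aa.
Outer hash (tag): sum = 137+19+92+3+170 = 421 → 01 a5.

01a5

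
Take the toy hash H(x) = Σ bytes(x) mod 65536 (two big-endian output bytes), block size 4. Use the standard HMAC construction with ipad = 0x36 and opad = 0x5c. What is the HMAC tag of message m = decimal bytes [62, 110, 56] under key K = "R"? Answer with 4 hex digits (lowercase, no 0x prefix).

Key "R" = 52 is 1 byte ≤ B = 4; zero-pad to 4 bytes: K' = 52 00 00 00.
K' ⊕ ipad = 64 36 36 36.  K' ⊕ opad = 0e 5c 5c 5c.
Inner input = (K'⊕ipad) ∥ m = 64 36 36 36 ∥ 3e 6e 38.
Inner hash: sum = 100+54+54+54+62+110+56 = 490 → 01 ea.
Outer input = (K'⊕opad) ∥ inner = 0e 5c 5c 5c ∥ 01 ea.
Outer hash (tag): sum = 14+92+92+92+1+234 = 525 → 02 0d.

020d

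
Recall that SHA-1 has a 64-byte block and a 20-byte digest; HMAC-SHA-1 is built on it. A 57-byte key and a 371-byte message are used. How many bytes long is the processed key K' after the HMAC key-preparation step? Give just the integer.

Key is 57 ≤ 64 bytes, zero-padded: |K'| = 64.

64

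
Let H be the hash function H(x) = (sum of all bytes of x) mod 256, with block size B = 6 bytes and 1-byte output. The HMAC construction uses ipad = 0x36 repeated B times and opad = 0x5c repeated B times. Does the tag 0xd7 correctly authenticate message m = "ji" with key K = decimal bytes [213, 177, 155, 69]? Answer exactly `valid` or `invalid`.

Key decimal bytes [213, 177, 155, 69] = d5 b1 9b 45 is 4 bytes ≤ B = 6; zero-pad to 6 bytes: K' = d5 b1 9b 45 00 00.
K' ⊕ ipad = e3 87 ad 73 36 36; K' ⊕ opad = 89 ed c7 19 5c 5c.
Inner hash: sum = 227+135+173+115+54+54+106+105 = 969; mod 256 = 201 → c9.
Outer hash (recomputed tag): sum = 137+237+199+25+92+92+201 = 983; mod 256 = 215 → d7.
Recomputed tag = d7; claimed = d7 → match.

valid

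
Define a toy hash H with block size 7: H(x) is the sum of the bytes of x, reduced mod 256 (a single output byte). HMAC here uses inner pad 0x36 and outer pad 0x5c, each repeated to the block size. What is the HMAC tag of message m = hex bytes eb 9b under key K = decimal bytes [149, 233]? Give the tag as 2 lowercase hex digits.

Key decimal bytes [149, 233] = 95 e9 is 2 bytes ≤ B = 7; zero-pad to 7 bytes: K' = 95 e9 00 00 00 00 00.
K' ⊕ ipad = a3 df 36 36 36 36 36.  K' ⊕ opad = c9 b5 5c 5c 5c 5c 5c.
Inner input = (K'⊕ipad) ∥ m = a3 df 36 36 36 36 36 ∥ eb 9b.
Inner hash: sum = 163+223+54+54+54+54+54+235+155 = 1046; mod 256 = 22 → 16.
Outer input = (K'⊕opad) ∥ inner = c9 b5 5c 5c 5c 5c 5c ∥ 16.
Outer hash (tag): sum = 201+181+92+92+92+92+92+22 = 864; mod 256 = 96 → 60.

60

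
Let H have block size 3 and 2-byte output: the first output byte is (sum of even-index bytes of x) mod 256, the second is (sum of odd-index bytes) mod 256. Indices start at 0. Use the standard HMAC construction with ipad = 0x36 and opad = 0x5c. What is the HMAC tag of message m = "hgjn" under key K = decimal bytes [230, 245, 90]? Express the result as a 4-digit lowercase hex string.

55ba

Key decimal bytes [230, 245, 90] = e6 f5 5a is exactly B = 3 bytes: K' = e6 f5 5a.
K' ⊕ ipad = d0 c3 6c.  K' ⊕ opad = ba a9 06.
Inner input = (K'⊕ipad) ∥ m = d0 c3 6c ∥ 68 67 6a 6e.
Inner hash: even-index sum = 529 mod 256 = 17; odd-index sum = 405 mod 256 = 149 → 11 95.
Outer input = (K'⊕opad) ∥ inner = ba a9 06 ∥ 11 95.
Outer hash (tag): even-index sum = 341 mod 256 = 85; odd-index sum = 186 mod 256 = 186 → 55 ba.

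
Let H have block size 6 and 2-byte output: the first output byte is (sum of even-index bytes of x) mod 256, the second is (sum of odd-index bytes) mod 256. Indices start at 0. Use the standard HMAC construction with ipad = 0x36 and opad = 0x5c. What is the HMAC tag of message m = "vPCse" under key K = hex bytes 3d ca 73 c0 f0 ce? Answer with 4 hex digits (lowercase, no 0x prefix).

7071

Key hex bytes 3d ca 73 c0 f0 ce is exactly B = 6 bytes: K' = 3d ca 73 c0 f0 ce.
K' ⊕ ipad = 0b fc 45 f6 c6 f8.  K' ⊕ opad = 61 96 2f 9c ac 92.
Inner input = (K'⊕ipad) ∥ m = 0b fc 45 f6 c6 f8 ∥ 76 50 43 73 65.
Inner hash: even-index sum = 564 mod 256 = 52; odd-index sum = 941 mod 256 = 173 → 34 ad.
Outer input = (K'⊕opad) ∥ inner = 61 96 2f 9c ac 92 ∥ 34 ad.
Outer hash (tag): even-index sum = 368 mod 256 = 112; odd-index sum = 625 mod 256 = 113 → 70 71.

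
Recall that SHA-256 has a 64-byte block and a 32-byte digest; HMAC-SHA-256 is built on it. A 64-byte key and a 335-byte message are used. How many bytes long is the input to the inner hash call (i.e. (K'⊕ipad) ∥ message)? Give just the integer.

Key is 64 ≤ 64 bytes, zero-padded: |K'| = 64.
Inner input = (K'⊕ipad) ∥ m → 64 + 335 = 399 bytes.

399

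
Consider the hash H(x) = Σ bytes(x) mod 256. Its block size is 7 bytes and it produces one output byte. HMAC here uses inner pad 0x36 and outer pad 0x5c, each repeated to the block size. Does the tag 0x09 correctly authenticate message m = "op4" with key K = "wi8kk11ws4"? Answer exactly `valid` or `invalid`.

valid

Key "wi8kk11ws4" = 77 69 38 6b 6b 31 31 77 73 34 is 10 bytes > B = 7, so hash it first: H(key) = 6e, then zero-pad to 7 bytes: K' = 6e 00 00 00 00 00 00.
K' ⊕ ipad = 58 36 36 36 36 36 36; K' ⊕ opad = 32 5c 5c 5c 5c 5c 5c.
Inner hash: sum = 88+54+54+54+54+54+54+111+112+52 = 687; mod 256 = 175 → af.
Outer hash (recomputed tag): sum = 50+92+92+92+92+92+92+175 = 777; mod 256 = 9 → 09.
Recomputed tag = 09; claimed = 09 → match.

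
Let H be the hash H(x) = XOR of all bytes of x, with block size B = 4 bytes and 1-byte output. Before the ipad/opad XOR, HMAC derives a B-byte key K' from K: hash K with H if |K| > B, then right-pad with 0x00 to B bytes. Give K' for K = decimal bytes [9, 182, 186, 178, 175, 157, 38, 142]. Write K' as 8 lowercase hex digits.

2d000000

|K| = 8 > B = 4, so first hash the key.
H(K): XOR 09⊕b6⊕ba⊕b2⊕af⊕9d⊕26⊕8e = 2d.
Zero-pad H(K) = 2d to 4 bytes: K' = 2d 00 00 00.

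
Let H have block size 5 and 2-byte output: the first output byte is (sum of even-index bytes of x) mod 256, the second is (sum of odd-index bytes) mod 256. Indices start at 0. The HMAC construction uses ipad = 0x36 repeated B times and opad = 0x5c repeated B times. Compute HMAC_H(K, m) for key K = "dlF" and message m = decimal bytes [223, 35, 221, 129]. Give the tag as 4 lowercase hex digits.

Key "dlF" = 64 6c 46 is 3 bytes ≤ B = 5; zero-pad to 5 bytes: K' = 64 6c 46 00 00.
K' ⊕ ipad = 52 5a 70 36 36.  K' ⊕ opad = 38 30 1a 5c 5c.
Inner input = (K'⊕ipad) ∥ m = 52 5a 70 36 36 ∥ df 23 dd 81.
Inner hash: even-index sum = 412 mod 256 = 156; odd-index sum = 588 mod 256 = 76 → 9c 4c.
Outer input = (K'⊕opad) ∥ inner = 38 30 1a 5c 5c ∥ 9c 4c.
Outer hash (tag): even-index sum = 250 mod 256 = 250; odd-index sum = 296 mod 256 = 40 → fa 28.

fa28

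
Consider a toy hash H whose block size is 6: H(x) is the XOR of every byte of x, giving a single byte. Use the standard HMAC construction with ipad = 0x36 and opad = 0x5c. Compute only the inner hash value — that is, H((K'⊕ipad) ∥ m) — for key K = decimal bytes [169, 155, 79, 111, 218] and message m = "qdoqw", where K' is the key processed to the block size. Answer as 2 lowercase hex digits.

Key decimal bytes [169, 155, 79, 111, 218] = a9 9b 4f 6f da is 5 bytes ≤ B = 6; zero-pad to 6 bytes: K' = a9 9b 4f 6f da 00.
K' ⊕ ipad = 9f ad 79 59 ec 36.
Inner input = 9f ad 79 59 ec 36 ∥ 71 64 6f 71 77.
Inner hash: XOR 9f⊕ad⊕79⊕59⊕ec⊕36⊕71⊕64⊕6f⊕71⊕77 = b4.

b4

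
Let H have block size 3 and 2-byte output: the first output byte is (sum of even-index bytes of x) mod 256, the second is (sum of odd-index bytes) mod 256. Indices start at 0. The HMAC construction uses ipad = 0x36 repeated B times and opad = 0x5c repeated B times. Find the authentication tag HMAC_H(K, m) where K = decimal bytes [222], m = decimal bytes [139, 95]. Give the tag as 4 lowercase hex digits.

9fd9

Key decimal bytes [222] = de is 1 byte ≤ B = 3; zero-pad to 3 bytes: K' = de 00 00.
K' ⊕ ipad = e8 36 36.  K' ⊕ opad = 82 5c 5c.
Inner input = (K'⊕ipad) ∥ m = e8 36 36 ∥ 8b 5f.
Inner hash: even-index sum = 381 mod 256 = 125; odd-index sum = 193 mod 256 = 193 → 7d c1.
Outer input = (K'⊕opad) ∥ inner = 82 5c 5c ∥ 7d c1.
Outer hash (tag): even-index sum = 415 mod 256 = 159; odd-index sum = 217 mod 256 = 217 → 9f d9.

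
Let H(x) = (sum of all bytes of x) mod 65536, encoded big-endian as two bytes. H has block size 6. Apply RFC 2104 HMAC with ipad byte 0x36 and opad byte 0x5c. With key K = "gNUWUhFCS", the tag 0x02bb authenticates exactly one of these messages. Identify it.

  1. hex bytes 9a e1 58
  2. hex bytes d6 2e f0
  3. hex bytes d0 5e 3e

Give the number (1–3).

Key "gNUWUhFCS" = 67 4e 55 57 55 68 46 43 53 is 9 bytes > B = 6, so hash it first: H(key) = 02 fa, then zero-pad to 6 bytes: K' = 02 fa 00 00 00 00.
K' ⊕ ipad = 34 cc 36 36 36 36; K' ⊕ opad = 5e a6 5c 5c 5c 5c.
m1: inner = H(34 cc 36 36 36 36 9a e1 58) = 03 ab; tag = H(5e a6 5c 5c 5c 5c 03 ab) = 0322
m2: inner = H(34 cc 36 36 36 36 d6 2e f0) = 03 cc; tag = H(5e a6 5c 5c 5c 5c 03 cc) = 0343
m3: inner = H(34 cc 36 36 36 36 d0 5e 3e) = 03 44; tag = H(5e a6 5c 5c 5c 5c 03 44) = 02bb ← matches

3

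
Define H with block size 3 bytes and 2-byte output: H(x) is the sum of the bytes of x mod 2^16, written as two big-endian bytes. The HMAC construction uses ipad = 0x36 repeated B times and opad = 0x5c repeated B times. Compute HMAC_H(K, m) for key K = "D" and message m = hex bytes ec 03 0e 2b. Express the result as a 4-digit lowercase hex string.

00d8

Key "D" = 44 is 1 byte ≤ B = 3; zero-pad to 3 bytes: K' = 44 00 00.
K' ⊕ ipad = 72 36 36.  K' ⊕ opad = 18 5c 5c.
Inner input = (K'⊕ipad) ∥ m = 72 36 36 ∥ ec 03 0e 2b.
Inner hash: sum = 114+54+54+236+3+14+43 = 518 → 02 06.
Outer input = (K'⊕opad) ∥ inner = 18 5c 5c ∥ 02 06.
Outer hash (tag): sum = 24+92+92+2+6 = 216 → 00 d8.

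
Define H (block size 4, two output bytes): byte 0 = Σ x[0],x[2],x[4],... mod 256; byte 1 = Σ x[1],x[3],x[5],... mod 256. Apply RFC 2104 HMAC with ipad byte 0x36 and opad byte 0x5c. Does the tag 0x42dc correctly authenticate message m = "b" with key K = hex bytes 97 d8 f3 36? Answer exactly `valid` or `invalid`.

valid

Key hex bytes 97 d8 f3 36 is exactly B = 4 bytes: K' = 97 d8 f3 36.
K' ⊕ ipad = a1 ee c5 00; K' ⊕ opad = cb 84 af 6a.
Inner hash: even-index sum = 456 mod 256 = 200; odd-index sum = 238 mod 256 = 238 → c8 ee.
Outer hash (recomputed tag): even-index sum = 578 mod 256 = 66; odd-index sum = 476 mod 256 = 220 → 42 dc.
Recomputed tag = 42dc; claimed = 42dc → match.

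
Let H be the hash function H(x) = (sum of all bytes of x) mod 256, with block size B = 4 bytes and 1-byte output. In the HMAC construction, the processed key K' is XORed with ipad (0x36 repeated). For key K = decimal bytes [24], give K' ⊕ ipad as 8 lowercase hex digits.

2e363636

Key decimal bytes [24] = 18 is 1 byte ≤ B = 4; zero-pad to 4 bytes: K' = 18 00 00 00.
XOR each byte with 0x36: 18⊕36=2e, 00⊕36=36, 00⊕36=36, 00⊕36=36.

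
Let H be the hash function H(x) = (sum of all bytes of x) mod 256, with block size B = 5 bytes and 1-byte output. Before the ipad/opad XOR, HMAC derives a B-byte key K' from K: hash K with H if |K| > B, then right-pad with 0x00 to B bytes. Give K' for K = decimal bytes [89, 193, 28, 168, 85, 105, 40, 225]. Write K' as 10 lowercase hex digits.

a500000000

|K| = 8 > B = 5, so first hash the key.
H(K): sum = 89+193+28+168+85+105+40+225 = 933; mod 256 = 165 → a5.
Zero-pad H(K) = a5 to 5 bytes: K' = a5 00 00 00 00.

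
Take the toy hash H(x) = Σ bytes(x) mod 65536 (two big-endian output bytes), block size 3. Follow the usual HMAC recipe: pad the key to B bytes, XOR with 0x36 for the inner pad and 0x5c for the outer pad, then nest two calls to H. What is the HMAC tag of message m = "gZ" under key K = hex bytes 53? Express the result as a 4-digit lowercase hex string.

015a

Key hex bytes 53 is 1 byte ≤ B = 3; zero-pad to 3 bytes: K' = 53 00 00.
K' ⊕ ipad = 65 36 36.  K' ⊕ opad = 0f 5c 5c.
Inner input = (K'⊕ipad) ∥ m = 65 36 36 ∥ 67 5a.
Inner hash: sum = 101+54+54+103+90 = 402 → 01 92.
Outer input = (K'⊕opad) ∥ inner = 0f 5c 5c ∥ 01 92.
Outer hash (tag): sum = 15+92+92+1+146 = 346 → 01 5a.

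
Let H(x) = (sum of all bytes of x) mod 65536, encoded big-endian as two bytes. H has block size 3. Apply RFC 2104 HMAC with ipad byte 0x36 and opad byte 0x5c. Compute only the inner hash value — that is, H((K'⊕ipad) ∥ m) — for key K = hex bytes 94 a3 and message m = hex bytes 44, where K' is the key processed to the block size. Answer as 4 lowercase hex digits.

01b1

Key hex bytes 94 a3 is 2 bytes ≤ B = 3; zero-pad to 3 bytes: K' = 94 a3 00.
K' ⊕ ipad = a2 95 36.
Inner input = a2 95 36 ∥ 44.
Inner hash: sum = 162+149+54+68 = 433 → 01 b1.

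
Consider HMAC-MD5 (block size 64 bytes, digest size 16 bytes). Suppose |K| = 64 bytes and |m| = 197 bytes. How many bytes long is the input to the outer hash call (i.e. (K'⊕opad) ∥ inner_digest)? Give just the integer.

Key is 64 ≤ 64 bytes, zero-padded: |K'| = 64.
Outer input = (K'⊕opad) ∥ H(inner) → 64 + 16 = 80 bytes.

80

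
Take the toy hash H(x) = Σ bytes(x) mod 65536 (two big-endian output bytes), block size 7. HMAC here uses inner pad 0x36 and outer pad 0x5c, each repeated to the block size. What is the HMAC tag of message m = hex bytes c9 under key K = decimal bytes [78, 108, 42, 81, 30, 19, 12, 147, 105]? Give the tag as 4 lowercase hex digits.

02c1

Key decimal bytes [78, 108, 42, 81, 30, 19, 12, 147, 105] = 4e 6c 2a 51 1e 13 0c 93 69 is 9 bytes > B = 7, so hash it first: H(key) = 02 6e, then zero-pad to 7 bytes: K' = 02 6e 00 00 00 00 00.
K' ⊕ ipad = 34 58 36 36 36 36 36.  K' ⊕ opad = 5e 32 5c 5c 5c 5c 5c.
Inner input = (K'⊕ipad) ∥ m = 34 58 36 36 36 36 36 ∥ c9.
Inner hash: sum = 52+88+54+54+54+54+54+201 = 611 → 02 63.
Outer input = (K'⊕opad) ∥ inner = 5e 32 5c 5c 5c 5c 5c ∥ 02 63.
Outer hash (tag): sum = 94+50+92+92+92+92+92+2+99 = 705 → 02 c1.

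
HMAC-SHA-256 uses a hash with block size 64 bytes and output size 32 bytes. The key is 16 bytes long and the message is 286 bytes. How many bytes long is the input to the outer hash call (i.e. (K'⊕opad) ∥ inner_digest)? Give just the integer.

96

Key is 16 ≤ 64 bytes, zero-padded: |K'| = 64.
Outer input = (K'⊕opad) ∥ H(inner) → 64 + 32 = 96 bytes.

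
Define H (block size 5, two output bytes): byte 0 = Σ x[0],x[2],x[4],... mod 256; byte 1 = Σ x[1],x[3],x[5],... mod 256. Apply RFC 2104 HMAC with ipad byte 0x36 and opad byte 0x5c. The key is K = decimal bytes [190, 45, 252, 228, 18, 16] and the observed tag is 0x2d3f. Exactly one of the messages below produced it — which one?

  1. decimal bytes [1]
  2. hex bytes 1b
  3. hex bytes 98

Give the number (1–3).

3

Key decimal bytes [190, 45, 252, 228, 18, 16] = be 2d fc e4 12 10 is 6 bytes > B = 5, so hash it first: H(key) = cc 21, then zero-pad to 5 bytes: K' = cc 21 00 00 00.
K' ⊕ ipad = fa 17 36 36 36; K' ⊕ opad = 90 7d 5c 5c 5c.
m1: inner = H(fa 17 36 36 36 01) = 66 4e; tag = H(90 7d 5c 5c 5c 66 4e) = 963f
m2: inner = H(fa 17 36 36 36 1b) = 66 68; tag = H(90 7d 5c 5c 5c 66 68) = b03f
m3: inner = H(fa 17 36 36 36 98) = 66 e5; tag = H(90 7d 5c 5c 5c 66 e5) = 2d3f ← matches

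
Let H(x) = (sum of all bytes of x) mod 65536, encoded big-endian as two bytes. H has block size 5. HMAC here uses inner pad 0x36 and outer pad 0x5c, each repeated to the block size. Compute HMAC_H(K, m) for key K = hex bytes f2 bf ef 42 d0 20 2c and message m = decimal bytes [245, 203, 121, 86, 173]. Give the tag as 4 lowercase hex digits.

02f4

Key hex bytes f2 bf ef 42 d0 20 2c is 7 bytes > B = 5, so hash it first: H(key) = 03 fe, then zero-pad to 5 bytes: K' = 03 fe 00 00 00.
K' ⊕ ipad = 35 c8 36 36 36.  K' ⊕ opad = 5f a2 5c 5c 5c.
Inner input = (K'⊕ipad) ∥ m = 35 c8 36 36 36 ∥ f5 cb 79 56 ad.
Inner hash: sum = 53+200+54+54+54+245+203+121+86+173 = 1243 → 04 db.
Outer input = (K'⊕opad) ∥ inner = 5f a2 5c 5c 5c ∥ 04 db.
Outer hash (tag): sum = 95+162+92+92+92+4+219 = 756 → 02 f4.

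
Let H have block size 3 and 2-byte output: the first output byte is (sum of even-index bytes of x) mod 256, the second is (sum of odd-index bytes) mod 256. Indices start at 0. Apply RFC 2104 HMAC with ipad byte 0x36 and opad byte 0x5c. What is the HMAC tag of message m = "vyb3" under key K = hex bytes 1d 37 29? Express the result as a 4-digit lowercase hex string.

8f61

Key hex bytes 1d 37 29 is exactly B = 3 bytes: K' = 1d 37 29.
K' ⊕ ipad = 2b 01 1f.  K' ⊕ opad = 41 6b 75.
Inner input = (K'⊕ipad) ∥ m = 2b 01 1f ∥ 76 79 62 33.
Inner hash: even-index sum = 246 mod 256 = 246; odd-index sum = 217 mod 256 = 217 → f6 d9.
Outer input = (K'⊕opad) ∥ inner = 41 6b 75 ∥ f6 d9.
Outer hash (tag): even-index sum = 399 mod 256 = 143; odd-index sum = 353 mod 256 = 97 → 8f 61.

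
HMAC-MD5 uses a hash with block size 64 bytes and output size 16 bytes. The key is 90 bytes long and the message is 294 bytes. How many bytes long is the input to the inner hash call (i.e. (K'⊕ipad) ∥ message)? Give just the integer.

358

Key is 90 > 64 bytes, so it is hashed to 16 bytes then zero-padded to 64: |K'| = 64.
Inner input = (K'⊕ipad) ∥ m → 64 + 294 = 358 bytes.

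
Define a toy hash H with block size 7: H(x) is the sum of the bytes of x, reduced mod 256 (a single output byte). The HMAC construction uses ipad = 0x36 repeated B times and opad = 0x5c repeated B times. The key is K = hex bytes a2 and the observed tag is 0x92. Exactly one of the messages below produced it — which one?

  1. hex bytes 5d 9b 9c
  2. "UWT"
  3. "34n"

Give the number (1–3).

1

Key hex bytes a2 is 1 byte ≤ B = 7; zero-pad to 7 bytes: K' = a2 00 00 00 00 00 00.
K' ⊕ ipad = 94 36 36 36 36 36 36; K' ⊕ opad = fe 5c 5c 5c 5c 5c 5c.
m1: inner = H(94 36 36 36 36 36 36 5d 9b 9c) = 6c; tag = H(fe 5c 5c 5c 5c 5c 5c 6c) = 92 ← matches
m2: inner = H(94 36 36 36 36 36 36 55 57 54) = d8; tag = H(fe 5c 5c 5c 5c 5c 5c d8) = fe
m3: inner = H(94 36 36 36 36 36 36 33 34 6e) = ad; tag = H(fe 5c 5c 5c 5c 5c 5c ad) = d3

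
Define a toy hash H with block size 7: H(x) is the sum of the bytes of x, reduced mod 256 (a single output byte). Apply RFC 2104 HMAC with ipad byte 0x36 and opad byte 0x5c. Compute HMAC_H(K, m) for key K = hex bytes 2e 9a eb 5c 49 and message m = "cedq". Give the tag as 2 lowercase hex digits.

4f

Key hex bytes 2e 9a eb 5c 49 is 5 bytes ≤ B = 7; zero-pad to 7 bytes: K' = 2e 9a eb 5c 49 00 00.
K' ⊕ ipad = 18 ac dd 6a 7f 36 36.  K' ⊕ opad = 72 c6 b7 00 15 5c 5c.
Inner input = (K'⊕ipad) ∥ m = 18 ac dd 6a 7f 36 36 ∥ 63 65 64 71.
Inner hash: sum = 24+172+221+106+127+54+54+99+101+100+113 = 1171; mod 256 = 147 → 93.
Outer input = (K'⊕opad) ∥ inner = 72 c6 b7 00 15 5c 5c ∥ 93.
Outer hash (tag): sum = 114+198+183+0+21+92+92+147 = 847; mod 256 = 79 → 4f.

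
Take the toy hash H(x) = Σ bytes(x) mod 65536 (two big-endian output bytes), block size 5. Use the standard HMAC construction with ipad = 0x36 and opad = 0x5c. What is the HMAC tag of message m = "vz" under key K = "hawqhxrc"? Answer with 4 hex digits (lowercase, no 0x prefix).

01c6

Key "hawqhxrc" = 68 61 77 71 68 78 72 63 is 8 bytes > B = 5, so hash it first: H(key) = 03 66, then zero-pad to 5 bytes: K' = 03 66 00 00 00.
K' ⊕ ipad = 35 50 36 36 36.  K' ⊕ opad = 5f 3a 5c 5c 5c.
Inner input = (K'⊕ipad) ∥ m = 35 50 36 36 36 ∥ 76 7a.
Inner hash: sum = 53+80+54+54+54+118+122 = 535 → 02 17.
Outer input = (K'⊕opad) ∥ inner = 5f 3a 5c 5c 5c ∥ 02 17.
Outer hash (tag): sum = 95+58+92+92+92+2+23 = 454 → 01 c6.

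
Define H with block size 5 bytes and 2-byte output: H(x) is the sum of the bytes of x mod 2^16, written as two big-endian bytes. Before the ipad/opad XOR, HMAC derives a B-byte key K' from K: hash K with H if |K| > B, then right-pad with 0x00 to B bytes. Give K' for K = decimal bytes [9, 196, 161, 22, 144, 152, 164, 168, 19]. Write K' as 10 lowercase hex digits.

040b000000

|K| = 9 > B = 5, so first hash the key.
H(K): sum = 9+196+161+22+144+152+164+168+19 = 1035 → 04 0b.
Zero-pad H(K) = 04 0b to 5 bytes: K' = 04 0b 00 00 00.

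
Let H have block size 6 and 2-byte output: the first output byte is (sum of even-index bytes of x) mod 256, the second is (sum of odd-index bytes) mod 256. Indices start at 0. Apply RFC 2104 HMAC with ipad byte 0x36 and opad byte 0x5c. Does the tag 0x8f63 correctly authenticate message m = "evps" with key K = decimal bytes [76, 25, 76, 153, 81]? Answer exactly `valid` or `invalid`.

Key decimal bytes [76, 25, 76, 153, 81] = 4c 19 4c 99 51 is 5 bytes ≤ B = 6; zero-pad to 6 bytes: K' = 4c 19 4c 99 51 00.
K' ⊕ ipad = 7a 2f 7a af 67 36; K' ⊕ opad = 10 45 10 c5 0d 5c.
Inner hash: even-index sum = 560 mod 256 = 48; odd-index sum = 509 mod 256 = 253 → 30 fd.
Outer hash (recomputed tag): even-index sum = 93 mod 256 = 93; odd-index sum = 611 mod 256 = 99 → 5d 63.
Recomputed tag = 5d63; claimed = 8f63 → mismatch.

invalid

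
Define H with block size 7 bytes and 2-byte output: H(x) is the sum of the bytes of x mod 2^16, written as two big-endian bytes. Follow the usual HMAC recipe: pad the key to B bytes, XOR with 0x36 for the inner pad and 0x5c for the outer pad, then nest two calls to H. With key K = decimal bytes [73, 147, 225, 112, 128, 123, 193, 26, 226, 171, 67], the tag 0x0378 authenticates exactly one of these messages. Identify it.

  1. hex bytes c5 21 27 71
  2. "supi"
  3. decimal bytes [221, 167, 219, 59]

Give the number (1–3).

Key decimal bytes [73, 147, 225, 112, 128, 123, 193, 26, 226, 171, 67] = 49 93 e1 70 80 7b c1 1a e2 ab 43 is 11 bytes > B = 7, so hash it first: H(key) = 05 d3, then zero-pad to 7 bytes: K' = 05 d3 00 00 00 00 00.
K' ⊕ ipad = 33 e5 36 36 36 36 36; K' ⊕ opad = 59 8f 5c 5c 5c 5c 5c.
m1: inner = H(33 e5 36 36 36 36 36 c5 21 27 71) = 03 a4; tag = H(59 8f 5c 5c 5c 5c 5c 03 a4) = 035b
m2: inner = H(33 e5 36 36 36 36 36 73 75 70 69) = 03 e7; tag = H(59 8f 5c 5c 5c 5c 5c 03 e7) = 039e
m3: inner = H(33 e5 36 36 36 36 36 dd a7 db 3b) = 04 c0; tag = H(59 8f 5c 5c 5c 5c 5c 04 c0) = 0378 ← matches

3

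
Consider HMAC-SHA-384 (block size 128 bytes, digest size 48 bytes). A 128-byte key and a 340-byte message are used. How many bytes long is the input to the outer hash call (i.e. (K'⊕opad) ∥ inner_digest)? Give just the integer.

176

Key is 128 ≤ 128 bytes, zero-padded: |K'| = 128.
Outer input = (K'⊕opad) ∥ H(inner) → 128 + 48 = 176 bytes.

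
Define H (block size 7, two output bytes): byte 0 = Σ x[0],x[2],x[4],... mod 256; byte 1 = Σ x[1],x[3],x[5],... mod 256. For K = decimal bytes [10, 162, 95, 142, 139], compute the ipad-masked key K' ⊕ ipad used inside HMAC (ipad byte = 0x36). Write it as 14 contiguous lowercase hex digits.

Key decimal bytes [10, 162, 95, 142, 139] = 0a a2 5f 8e 8b is 5 bytes ≤ B = 7; zero-pad to 7 bytes: K' = 0a a2 5f 8e 8b 00 00.
XOR each byte with 0x36: 0a⊕36=3c, a2⊕36=94, 5f⊕36=69, 8e⊕36=b8, 8b⊕36=bd, 00⊕36=36, 00⊕36=36.

3c9469b8bd3636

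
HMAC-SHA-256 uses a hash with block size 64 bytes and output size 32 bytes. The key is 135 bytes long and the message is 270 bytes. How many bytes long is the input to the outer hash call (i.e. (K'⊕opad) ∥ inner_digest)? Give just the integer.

96

Key is 135 > 64 bytes, so it is hashed to 32 bytes then zero-padded to 64: |K'| = 64.
Outer input = (K'⊕opad) ∥ H(inner) → 64 + 32 = 96 bytes.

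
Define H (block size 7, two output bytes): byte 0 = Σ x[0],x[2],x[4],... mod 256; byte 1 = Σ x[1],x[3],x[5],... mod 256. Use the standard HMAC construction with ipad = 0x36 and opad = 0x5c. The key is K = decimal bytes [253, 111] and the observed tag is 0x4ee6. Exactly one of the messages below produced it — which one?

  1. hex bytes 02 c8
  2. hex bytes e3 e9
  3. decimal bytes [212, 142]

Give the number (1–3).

Key decimal bytes [253, 111] = fd 6f is 2 bytes ≤ B = 7; zero-pad to 7 bytes: K' = fd 6f 00 00 00 00 00.
K' ⊕ ipad = cb 59 36 36 36 36 36; K' ⊕ opad = a1 33 5c 5c 5c 5c 5c.
m1: inner = H(cb 59 36 36 36 36 36 02 c8) = 35 c7; tag = H(a1 33 5c 5c 5c 5c 5c 35 c7) = 7c20
m2: inner = H(cb 59 36 36 36 36 36 e3 e9) = 56 a8; tag = H(a1 33 5c 5c 5c 5c 5c 56 a8) = 5d41
m3: inner = H(cb 59 36 36 36 36 36 d4 8e) = fb 99; tag = H(a1 33 5c 5c 5c 5c 5c fb 99) = 4ee6 ← matches

3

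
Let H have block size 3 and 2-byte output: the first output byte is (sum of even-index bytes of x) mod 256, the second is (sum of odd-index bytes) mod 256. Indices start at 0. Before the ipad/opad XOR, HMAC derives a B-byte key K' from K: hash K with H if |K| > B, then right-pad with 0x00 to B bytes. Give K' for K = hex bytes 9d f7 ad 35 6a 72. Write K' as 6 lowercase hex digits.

b49e00

|K| = 6 > B = 3, so first hash the key.
H(K): even-index sum = 436 mod 256 = 180; odd-index sum = 414 mod 256 = 158 → b4 9e.
Zero-pad H(K) = b4 9e to 3 bytes: K' = b4 9e 00.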